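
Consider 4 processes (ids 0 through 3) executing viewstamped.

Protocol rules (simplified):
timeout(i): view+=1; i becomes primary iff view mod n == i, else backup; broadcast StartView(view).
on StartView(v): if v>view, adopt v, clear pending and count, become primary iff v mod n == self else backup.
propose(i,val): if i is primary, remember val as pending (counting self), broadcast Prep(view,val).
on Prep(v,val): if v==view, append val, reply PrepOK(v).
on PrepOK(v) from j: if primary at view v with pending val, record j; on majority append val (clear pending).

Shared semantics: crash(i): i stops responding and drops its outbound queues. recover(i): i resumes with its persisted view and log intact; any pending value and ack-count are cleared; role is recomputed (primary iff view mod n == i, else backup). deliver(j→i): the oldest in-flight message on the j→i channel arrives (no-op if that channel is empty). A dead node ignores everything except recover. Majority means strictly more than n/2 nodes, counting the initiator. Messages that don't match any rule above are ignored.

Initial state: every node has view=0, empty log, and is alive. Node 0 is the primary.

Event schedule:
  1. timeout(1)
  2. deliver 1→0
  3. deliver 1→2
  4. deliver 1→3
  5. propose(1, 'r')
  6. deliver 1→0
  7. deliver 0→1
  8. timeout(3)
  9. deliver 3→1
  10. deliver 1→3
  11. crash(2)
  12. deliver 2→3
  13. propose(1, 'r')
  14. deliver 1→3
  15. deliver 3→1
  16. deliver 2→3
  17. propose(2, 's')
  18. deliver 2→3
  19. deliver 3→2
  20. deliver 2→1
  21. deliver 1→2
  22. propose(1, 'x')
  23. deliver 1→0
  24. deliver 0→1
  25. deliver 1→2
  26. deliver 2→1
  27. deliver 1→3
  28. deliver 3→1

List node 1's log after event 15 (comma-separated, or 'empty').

step 1 timeout(1): 1={prim,v=1,log=-}
step 2 deliver 1→0: 0={back,v=1,log=-}
step 3 deliver 1→2: 2={back,v=1,log=-}
step 4 deliver 1→3: 3={back,v=1,log=-}
step 5 propose(1,'r'): —
step 6 deliver 1→0: 0={back,v=1,log=r}
step 7 deliver 0→1: —
step 8 timeout(3): 3={back,v=2,log=-}
step 9 deliver 3→1: 1={back,v=2,log=-}
step 10 deliver 1→3: —
step 11 crash(2): 2={✗back,v=1,log=-}
step 12 deliver 2→3: —
step 13 propose(1,'r'): —
step 14 deliver 1→3: —
step 15 deliver 3→1: —

empty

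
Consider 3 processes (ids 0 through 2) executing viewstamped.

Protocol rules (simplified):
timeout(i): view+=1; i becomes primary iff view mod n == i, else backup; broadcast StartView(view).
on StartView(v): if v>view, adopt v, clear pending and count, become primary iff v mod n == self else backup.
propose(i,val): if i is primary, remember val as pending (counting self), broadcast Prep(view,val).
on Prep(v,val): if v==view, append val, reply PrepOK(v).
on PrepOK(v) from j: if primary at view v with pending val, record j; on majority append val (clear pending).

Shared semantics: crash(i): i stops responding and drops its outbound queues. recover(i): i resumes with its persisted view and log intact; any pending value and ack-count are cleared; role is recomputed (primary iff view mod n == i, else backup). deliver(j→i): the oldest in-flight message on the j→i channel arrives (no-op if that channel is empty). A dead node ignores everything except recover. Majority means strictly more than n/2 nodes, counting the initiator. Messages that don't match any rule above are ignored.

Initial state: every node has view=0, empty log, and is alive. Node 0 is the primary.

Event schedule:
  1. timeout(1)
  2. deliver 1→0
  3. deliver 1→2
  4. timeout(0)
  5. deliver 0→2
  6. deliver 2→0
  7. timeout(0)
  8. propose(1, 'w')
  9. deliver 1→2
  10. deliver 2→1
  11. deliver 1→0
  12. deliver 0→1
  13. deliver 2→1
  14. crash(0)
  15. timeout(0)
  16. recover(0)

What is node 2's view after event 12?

2

step 1 timeout(1): 1={prim,v=1,log=-}
step 2 deliver 1→0: 0={back,v=1,log=-}
step 3 deliver 1→2: 2={back,v=1,log=-}
step 4 timeout(0): 0={back,v=2,log=-}
step 5 deliver 0→2: 2={prim,v=2,log=-}
step 6 deliver 2→0: —
step 7 timeout(0): 0={prim,v=3,log=-}
step 8 propose(1,'w'): —
step 9 deliver 1→2: —
step 10 deliver 2→1: —
step 11 deliver 1→0: —
step 12 deliver 0→1: 1={back,v=2,log=-}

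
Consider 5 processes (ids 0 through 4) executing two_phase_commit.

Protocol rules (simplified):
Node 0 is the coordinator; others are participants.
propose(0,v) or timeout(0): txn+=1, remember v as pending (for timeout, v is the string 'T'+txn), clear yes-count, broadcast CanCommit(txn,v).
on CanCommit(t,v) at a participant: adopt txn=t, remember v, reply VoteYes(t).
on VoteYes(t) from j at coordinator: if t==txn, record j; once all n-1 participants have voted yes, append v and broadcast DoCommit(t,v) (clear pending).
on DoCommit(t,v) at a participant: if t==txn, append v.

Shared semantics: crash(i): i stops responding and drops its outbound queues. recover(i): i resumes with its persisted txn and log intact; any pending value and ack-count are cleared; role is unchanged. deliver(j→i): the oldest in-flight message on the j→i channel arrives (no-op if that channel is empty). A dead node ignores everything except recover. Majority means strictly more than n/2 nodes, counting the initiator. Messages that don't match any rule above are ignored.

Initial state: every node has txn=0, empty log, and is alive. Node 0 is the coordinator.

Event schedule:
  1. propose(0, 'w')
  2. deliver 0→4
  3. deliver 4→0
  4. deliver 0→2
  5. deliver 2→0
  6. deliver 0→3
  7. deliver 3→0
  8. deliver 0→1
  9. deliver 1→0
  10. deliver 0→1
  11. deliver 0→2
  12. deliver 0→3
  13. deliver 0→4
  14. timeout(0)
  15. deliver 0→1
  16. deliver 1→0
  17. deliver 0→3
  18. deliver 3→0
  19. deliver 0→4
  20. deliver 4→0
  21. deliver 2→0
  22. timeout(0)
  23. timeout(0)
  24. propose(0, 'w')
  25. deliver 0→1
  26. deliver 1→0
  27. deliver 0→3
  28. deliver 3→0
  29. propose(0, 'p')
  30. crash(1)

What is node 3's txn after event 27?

e1 propose(0,'w'): 0[coor,t=1,-]
e2 deliver 0→4: 4[part,t=1,-]
e3 deliver 4→0: ·
e4 deliver 0→2: 2[part,t=1,-]
e5 deliver 2→0: ·
e6 deliver 0→3: 3[part,t=1,-]
e7 deliver 3→0: ·
e8 deliver 0→1: 1[part,t=1,-]
e9 deliver 1→0: 0[coor,t=1,w]
e10 deliver 0→1: 1[part,t=1,w]
e11 deliver 0→2: 2[part,t=1,w]
e12 deliver 0→3: 3[part,t=1,w]
e13 deliver 0→4: 4[part,t=1,w]
e14 timeout(0): 0[coor,t=2,w]
e15 deliver 0→1: 1[part,t=2,w]
e16 deliver 1→0: ·
e17 deliver 0→3: 3[part,t=2,w]
e18 deliver 3→0: ·
e19 deliver 0→4: 4[part,t=2,w]
e20 deliver 4→0: ·
e21 deliver 2→0: ·
e22 timeout(0): 0[coor,t=3,w]
e23 timeout(0): 0[coor,t=4,w]
e24 propose(0,'w'): 0[coor,t=5,w]
e25 deliver 0→1: 1[part,t=3,w]
e26 deliver 1→0: ·
e27 deliver 0→3: 3[part,t=3,w]

3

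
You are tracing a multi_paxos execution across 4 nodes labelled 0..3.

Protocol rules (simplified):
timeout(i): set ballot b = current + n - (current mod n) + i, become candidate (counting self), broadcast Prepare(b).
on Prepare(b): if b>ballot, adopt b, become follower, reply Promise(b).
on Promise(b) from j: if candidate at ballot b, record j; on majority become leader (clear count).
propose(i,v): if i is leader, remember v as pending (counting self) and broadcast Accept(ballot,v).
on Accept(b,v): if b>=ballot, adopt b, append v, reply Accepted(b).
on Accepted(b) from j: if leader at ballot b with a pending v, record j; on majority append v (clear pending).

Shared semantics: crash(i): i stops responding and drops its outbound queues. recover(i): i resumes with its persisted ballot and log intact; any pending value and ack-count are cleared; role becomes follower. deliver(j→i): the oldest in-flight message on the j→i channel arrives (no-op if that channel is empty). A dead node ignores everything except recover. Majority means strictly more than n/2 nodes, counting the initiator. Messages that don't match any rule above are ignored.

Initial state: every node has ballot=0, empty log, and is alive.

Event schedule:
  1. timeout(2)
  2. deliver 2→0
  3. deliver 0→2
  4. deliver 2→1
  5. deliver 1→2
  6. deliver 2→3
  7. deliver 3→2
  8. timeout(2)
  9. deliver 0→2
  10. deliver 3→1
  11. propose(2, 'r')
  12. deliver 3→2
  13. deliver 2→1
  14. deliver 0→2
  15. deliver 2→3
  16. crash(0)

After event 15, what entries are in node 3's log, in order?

[1] timeout(2) → N2(cand b6 [-])
[2] deliver 2→0 → N0(foll b6 [-])
[3] deliver 0→2 → ∅
[4] deliver 2→1 → N1(foll b6 [-])
[5] deliver 1→2 → N2(lead b6 [-])
[6] deliver 2→3 → N3(foll b6 [-])
[7] deliver 3→2 → ∅
[8] timeout(2) → N2(cand b10 [-])
[9] deliver 0→2 → ∅
[10] deliver 3→1 → ∅
[11] propose(2,'r') → ∅
[12] deliver 3→2 → ∅
[13] deliver 2→1 → N1(foll b10 [-])
[14] deliver 0→2 → ∅
[15] deliver 2→3 → N3(foll b10 [-])

empty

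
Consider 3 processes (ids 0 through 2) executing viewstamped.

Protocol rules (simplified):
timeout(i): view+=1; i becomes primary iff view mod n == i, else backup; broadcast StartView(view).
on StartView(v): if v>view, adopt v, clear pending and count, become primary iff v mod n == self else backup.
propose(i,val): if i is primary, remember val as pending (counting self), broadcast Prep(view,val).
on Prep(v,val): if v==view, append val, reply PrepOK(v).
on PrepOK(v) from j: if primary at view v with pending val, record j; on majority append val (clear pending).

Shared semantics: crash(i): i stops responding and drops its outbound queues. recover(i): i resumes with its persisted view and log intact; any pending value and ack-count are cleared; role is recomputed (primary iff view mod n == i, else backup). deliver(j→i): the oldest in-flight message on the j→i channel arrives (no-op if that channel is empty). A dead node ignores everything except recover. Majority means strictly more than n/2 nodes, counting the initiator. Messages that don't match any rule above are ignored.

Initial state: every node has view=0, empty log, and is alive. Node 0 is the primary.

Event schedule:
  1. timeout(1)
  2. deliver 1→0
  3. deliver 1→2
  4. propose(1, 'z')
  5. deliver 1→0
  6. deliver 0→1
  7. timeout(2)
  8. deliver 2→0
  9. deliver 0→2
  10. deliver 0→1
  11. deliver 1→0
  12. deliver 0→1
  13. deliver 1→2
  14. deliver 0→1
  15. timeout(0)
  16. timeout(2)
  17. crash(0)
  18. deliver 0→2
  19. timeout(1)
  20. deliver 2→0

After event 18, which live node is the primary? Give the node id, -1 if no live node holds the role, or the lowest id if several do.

e1 timeout(1): 1[prim,v=1,-]
e2 deliver 1→0: 0[back,v=1,-]
e3 deliver 1→2: 2[back,v=1,-]
e4 propose(1,'z'): ·
e5 deliver 1→0: 0[back,v=1,z]
e6 deliver 0→1: 1[prim,v=1,z]
e7 timeout(2): 2[prim,v=2,-]
e8 deliver 2→0: 0[back,v=2,z]
e9 deliver 0→2: ·
e10 deliver 0→1: ·
e11 deliver 1→0: ·
e12 deliver 0→1: ·
e13 deliver 1→2: ·
e14 deliver 0→1: ·
e15 timeout(0): 0[prim,v=3,z]
e16 timeout(2): 2[back,v=3,-]
e17 crash(0): 0[✗prim,v=3,z]
e18 deliver 0→2: ·

1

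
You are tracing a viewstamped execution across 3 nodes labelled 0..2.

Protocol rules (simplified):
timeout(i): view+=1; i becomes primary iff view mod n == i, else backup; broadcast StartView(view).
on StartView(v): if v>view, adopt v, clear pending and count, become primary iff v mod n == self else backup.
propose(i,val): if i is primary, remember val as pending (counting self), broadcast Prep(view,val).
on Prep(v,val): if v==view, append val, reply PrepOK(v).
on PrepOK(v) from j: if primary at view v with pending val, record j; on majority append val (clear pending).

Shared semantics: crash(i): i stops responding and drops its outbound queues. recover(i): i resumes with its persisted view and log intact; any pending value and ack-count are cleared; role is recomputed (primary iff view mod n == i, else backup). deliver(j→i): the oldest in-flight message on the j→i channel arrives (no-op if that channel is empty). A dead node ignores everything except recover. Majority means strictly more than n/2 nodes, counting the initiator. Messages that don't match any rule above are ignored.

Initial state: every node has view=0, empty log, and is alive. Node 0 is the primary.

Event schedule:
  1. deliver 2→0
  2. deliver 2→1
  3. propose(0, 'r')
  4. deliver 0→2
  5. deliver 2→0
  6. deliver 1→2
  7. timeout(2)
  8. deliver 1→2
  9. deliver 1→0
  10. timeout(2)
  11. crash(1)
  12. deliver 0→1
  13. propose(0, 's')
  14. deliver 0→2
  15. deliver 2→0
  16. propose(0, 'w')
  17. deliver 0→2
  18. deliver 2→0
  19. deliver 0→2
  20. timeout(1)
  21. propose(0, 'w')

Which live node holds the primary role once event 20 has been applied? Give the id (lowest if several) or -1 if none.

2

1. deliver 2→0:  nop
2. deliver 2→1:  nop
3. propose(0,'r'):  nop
4. deliver 0→2:  <2:back v0 r>
5. deliver 2→0:  <0:prim v0 r>
6. deliver 1→2:  nop
7. timeout(2):  <2:back v1 r>
8. deliver 1→2:  nop
9. deliver 1→0:  nop
10. timeout(2):  <2:prim v2 r>
11. crash(1):  <1:✗back v0 ->
12. deliver 0→1:  nop
13. propose(0,'s'):  nop
14. deliver 0→2:  nop
15. deliver 2→0:  <0:back v1 r>
16. propose(0,'w'):  nop
17. deliver 0→2:  nop
18. deliver 2→0:  <0:back v2 r>
19. deliver 0→2:  nop
20. timeout(1):  nop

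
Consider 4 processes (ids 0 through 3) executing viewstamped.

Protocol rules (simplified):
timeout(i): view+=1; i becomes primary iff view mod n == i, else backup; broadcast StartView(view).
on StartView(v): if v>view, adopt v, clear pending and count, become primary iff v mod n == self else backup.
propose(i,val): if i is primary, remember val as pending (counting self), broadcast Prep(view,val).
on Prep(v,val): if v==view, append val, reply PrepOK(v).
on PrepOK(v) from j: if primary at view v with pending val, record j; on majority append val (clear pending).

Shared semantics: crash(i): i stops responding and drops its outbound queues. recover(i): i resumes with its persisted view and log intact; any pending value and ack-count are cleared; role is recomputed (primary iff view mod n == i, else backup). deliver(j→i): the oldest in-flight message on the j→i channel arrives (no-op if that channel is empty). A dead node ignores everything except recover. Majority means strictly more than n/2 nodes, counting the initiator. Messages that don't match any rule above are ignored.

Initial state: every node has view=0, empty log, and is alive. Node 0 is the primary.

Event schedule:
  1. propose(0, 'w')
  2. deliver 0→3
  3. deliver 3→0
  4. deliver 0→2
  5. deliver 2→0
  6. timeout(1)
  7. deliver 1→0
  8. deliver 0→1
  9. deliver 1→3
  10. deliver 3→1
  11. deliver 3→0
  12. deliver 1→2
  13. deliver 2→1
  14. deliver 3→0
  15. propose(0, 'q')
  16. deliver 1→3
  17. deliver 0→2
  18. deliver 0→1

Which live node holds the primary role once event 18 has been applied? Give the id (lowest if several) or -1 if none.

1

[1] propose(0,'w') → ∅
[2] deliver 0→3 → N3(back v0 [w])
[3] deliver 3→0 → ∅
[4] deliver 0→2 → N2(back v0 [w])
[5] deliver 2→0 → N0(prim v0 [w])
[6] timeout(1) → N1(prim v1 [-])
[7] deliver 1→0 → N0(back v1 [w])
[8] deliver 0→1 → ∅
[9] deliver 1→3 → N3(back v1 [w])
[10] deliver 3→1 → ∅
[11] deliver 3→0 → ∅
[12] deliver 1→2 → N2(back v1 [w])
[13] deliver 2→1 → ∅
[14] deliver 3→0 → ∅
[15] propose(0,'q') → ∅
[16] deliver 1→3 → ∅
[17] deliver 0→2 → ∅
[18] deliver 0→1 → ∅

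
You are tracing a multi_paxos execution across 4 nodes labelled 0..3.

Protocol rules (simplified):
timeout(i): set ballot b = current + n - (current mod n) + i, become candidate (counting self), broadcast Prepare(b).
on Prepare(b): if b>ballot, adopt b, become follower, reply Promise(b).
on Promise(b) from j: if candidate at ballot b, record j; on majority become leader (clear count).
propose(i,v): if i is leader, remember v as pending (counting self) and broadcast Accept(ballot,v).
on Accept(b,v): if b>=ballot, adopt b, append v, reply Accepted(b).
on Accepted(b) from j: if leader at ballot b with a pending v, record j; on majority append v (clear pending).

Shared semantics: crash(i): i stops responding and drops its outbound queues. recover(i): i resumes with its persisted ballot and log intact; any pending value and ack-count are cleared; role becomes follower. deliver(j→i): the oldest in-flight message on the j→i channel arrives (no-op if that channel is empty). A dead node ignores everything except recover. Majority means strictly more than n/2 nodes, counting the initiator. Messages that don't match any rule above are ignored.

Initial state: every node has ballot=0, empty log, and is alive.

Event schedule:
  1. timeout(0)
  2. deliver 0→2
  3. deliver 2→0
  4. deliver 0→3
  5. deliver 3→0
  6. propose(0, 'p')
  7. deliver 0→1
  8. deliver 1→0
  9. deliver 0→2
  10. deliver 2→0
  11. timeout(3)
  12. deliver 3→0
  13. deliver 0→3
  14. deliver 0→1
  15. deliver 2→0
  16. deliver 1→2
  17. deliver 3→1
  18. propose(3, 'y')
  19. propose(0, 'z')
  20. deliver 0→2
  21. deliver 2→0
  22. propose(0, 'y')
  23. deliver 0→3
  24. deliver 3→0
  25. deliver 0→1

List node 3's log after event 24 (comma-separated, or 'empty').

after 1 — timeout(0): n0:cand/b4/[-]
after 2 — deliver 0→2: n2:foll/b4/[-]
after 3 — deliver 2→0: ·
after 4 — deliver 0→3: n3:foll/b4/[-]
after 5 — deliver 3→0: n0:lead/b4/[-]
after 6 — propose(0,'p'): ·
after 7 — deliver 0→1: n1:foll/b4/[-]
after 8 — deliver 1→0: ·
after 9 — deliver 0→2: n2:foll/b4/[p]
after 10 — deliver 2→0: ·
after 11 — timeout(3): n3:cand/b11/[-]
after 12 — deliver 3→0: n0:foll/b11/[-]
after 13 — deliver 0→3: ·
after 14 — deliver 0→1: n1:foll/b4/[p]
after 15 — deliver 2→0: ·
after 16 — deliver 1→2: ·
after 17 — deliver 3→1: n1:foll/b11/[p]
after 18 — propose(3,'y'): ·
after 19 — propose(0,'z'): ·
after 20 — deliver 0→2: ·
after 21 — deliver 2→0: ·
after 22 — propose(0,'y'): ·
after 23 — deliver 0→3: ·
after 24 — deliver 3→0: ·

empty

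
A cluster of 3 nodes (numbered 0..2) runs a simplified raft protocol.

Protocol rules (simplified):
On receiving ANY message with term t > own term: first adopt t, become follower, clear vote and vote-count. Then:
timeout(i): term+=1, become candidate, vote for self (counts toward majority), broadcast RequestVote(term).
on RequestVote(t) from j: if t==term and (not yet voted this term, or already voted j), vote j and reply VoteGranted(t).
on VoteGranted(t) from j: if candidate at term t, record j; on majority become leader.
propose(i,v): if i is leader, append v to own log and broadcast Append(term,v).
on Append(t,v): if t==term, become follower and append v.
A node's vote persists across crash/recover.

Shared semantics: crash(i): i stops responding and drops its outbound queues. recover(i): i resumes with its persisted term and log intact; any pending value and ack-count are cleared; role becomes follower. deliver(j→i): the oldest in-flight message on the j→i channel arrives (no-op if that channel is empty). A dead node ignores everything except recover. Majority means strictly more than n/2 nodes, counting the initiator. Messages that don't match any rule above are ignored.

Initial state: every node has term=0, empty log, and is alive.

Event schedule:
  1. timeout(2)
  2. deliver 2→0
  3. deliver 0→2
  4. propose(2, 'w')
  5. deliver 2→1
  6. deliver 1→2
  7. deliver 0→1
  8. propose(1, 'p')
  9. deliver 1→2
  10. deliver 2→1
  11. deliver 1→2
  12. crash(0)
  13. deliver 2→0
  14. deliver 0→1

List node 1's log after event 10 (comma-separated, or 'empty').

1. timeout(2):  <2:cand t1 ->
2. deliver 2→0:  <0:foll t1 ->
3. deliver 0→2:  <2:lead t1 ->
4. propose(2,'w'):  <2:lead t1 w>
5. deliver 2→1:  <1:foll t1 ->
6. deliver 1→2:  nop
7. deliver 0→1:  nop
8. propose(1,'p'):  nop
9. deliver 1→2:  nop
10. deliver 2→1:  <1:foll t1 w>

w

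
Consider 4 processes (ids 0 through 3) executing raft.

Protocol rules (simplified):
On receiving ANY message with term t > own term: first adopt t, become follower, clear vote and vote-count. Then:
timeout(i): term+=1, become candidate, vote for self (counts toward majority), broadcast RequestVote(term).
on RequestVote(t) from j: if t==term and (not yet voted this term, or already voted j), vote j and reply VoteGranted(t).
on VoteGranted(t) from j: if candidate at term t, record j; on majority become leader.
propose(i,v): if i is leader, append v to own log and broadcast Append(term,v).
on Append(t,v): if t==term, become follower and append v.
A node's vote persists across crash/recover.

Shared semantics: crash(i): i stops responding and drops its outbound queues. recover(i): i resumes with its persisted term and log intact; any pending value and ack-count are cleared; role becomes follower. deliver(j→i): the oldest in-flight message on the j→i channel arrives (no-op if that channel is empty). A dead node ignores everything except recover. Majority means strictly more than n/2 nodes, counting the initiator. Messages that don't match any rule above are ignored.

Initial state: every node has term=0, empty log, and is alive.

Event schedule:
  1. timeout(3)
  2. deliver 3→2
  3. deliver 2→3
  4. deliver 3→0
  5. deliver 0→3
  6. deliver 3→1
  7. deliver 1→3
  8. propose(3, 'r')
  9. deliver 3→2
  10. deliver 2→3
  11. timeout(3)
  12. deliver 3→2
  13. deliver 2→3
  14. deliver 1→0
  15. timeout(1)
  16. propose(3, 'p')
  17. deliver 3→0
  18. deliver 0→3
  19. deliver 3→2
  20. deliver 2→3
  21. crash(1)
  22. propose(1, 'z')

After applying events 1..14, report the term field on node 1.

1

step 1 timeout(3): 3={cand,t=1,log=-}
step 2 deliver 3→2: 2={foll,t=1,log=-}
step 3 deliver 2→3: —
step 4 deliver 3→0: 0={foll,t=1,log=-}
step 5 deliver 0→3: 3={lead,t=1,log=-}
step 6 deliver 3→1: 1={foll,t=1,log=-}
step 7 deliver 1→3: —
step 8 propose(3,'r'): 3={lead,t=1,log=r}
step 9 deliver 3→2: 2={foll,t=1,log=r}
step 10 deliver 2→3: —
step 11 timeout(3): 3={cand,t=2,log=r}
step 12 deliver 3→2: 2={foll,t=2,log=r}
step 13 deliver 2→3: —
step 14 deliver 1→0: —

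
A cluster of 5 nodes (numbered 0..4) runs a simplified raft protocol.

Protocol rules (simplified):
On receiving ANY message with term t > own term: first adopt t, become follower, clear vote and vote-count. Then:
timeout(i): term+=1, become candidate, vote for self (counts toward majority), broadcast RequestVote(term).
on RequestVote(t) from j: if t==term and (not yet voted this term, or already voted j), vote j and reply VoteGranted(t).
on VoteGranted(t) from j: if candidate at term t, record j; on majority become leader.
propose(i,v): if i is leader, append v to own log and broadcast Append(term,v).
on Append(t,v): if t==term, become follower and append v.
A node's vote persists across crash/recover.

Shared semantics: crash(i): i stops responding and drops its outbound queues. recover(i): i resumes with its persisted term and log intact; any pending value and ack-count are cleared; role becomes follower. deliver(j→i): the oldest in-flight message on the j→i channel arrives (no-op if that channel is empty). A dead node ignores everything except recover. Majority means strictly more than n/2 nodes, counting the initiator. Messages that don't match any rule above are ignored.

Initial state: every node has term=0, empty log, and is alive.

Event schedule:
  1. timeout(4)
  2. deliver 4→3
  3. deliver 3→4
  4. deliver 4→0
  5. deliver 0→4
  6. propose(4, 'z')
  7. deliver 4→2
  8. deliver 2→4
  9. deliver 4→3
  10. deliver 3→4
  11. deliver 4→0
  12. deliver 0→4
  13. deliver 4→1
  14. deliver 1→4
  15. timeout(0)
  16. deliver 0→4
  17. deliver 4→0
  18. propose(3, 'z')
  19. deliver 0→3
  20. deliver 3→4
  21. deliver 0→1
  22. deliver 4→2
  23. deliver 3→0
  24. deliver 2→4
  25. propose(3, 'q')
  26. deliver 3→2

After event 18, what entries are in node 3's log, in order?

step 1 timeout(4): 4={cand,t=1,log=-}
step 2 deliver 4→3: 3={foll,t=1,log=-}
step 3 deliver 3→4: —
step 4 deliver 4→0: 0={foll,t=1,log=-}
step 5 deliver 0→4: 4={lead,t=1,log=-}
step 6 propose(4,'z'): 4={lead,t=1,log=z}
step 7 deliver 4→2: 2={foll,t=1,log=-}
step 8 deliver 2→4: —
step 9 deliver 4→3: 3={foll,t=1,log=z}
step 10 deliver 3→4: —
step 11 deliver 4→0: 0={foll,t=1,log=z}
step 12 deliver 0→4: —
step 13 deliver 4→1: 1={foll,t=1,log=-}
step 14 deliver 1→4: —
step 15 timeout(0): 0={cand,t=2,log=z}
step 16 deliver 0→4: 4={foll,t=2,log=z}
step 17 deliver 4→0: —
step 18 propose(3,'z'): —

z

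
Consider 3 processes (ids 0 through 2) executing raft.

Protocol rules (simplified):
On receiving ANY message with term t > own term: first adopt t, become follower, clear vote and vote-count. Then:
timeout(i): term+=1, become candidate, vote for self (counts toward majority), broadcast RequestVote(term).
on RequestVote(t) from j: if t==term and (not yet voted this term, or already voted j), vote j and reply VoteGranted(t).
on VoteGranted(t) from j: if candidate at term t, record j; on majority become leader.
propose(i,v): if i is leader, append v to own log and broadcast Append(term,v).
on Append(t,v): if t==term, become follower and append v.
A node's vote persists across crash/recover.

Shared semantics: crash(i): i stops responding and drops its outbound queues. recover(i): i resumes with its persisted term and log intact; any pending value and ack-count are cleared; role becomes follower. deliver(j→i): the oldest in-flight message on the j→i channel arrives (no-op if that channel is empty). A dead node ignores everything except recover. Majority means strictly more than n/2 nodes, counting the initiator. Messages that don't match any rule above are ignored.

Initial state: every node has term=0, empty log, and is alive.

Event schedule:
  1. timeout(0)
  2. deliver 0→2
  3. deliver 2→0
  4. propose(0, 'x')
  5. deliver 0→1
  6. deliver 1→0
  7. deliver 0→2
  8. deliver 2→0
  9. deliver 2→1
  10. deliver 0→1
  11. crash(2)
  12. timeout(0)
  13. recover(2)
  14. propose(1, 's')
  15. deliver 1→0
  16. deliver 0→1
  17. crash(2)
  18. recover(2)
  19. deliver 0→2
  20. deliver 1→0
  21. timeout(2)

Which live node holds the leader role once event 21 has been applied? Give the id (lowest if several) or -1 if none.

step 1 timeout(0): 0={cand,t=1,log=-}
step 2 deliver 0→2: 2={foll,t=1,log=-}
step 3 deliver 2→0: 0={lead,t=1,log=-}
step 4 propose(0,'x'): 0={lead,t=1,log=x}
step 5 deliver 0→1: 1={foll,t=1,log=-}
step 6 deliver 1→0: —
step 7 deliver 0→2: 2={foll,t=1,log=x}
step 8 deliver 2→0: —
step 9 deliver 2→1: —
step 10 deliver 0→1: 1={foll,t=1,log=x}
step 11 crash(2): 2={✗foll,t=1,log=x}
step 12 timeout(0): 0={cand,t=2,log=x}
step 13 recover(2): 2={foll,t=1,log=x}
step 14 propose(1,'s'): —
step 15 deliver 1→0: —
step 16 deliver 0→1: 1={foll,t=2,log=x}
step 17 crash(2): 2={✗foll,t=1,log=x}
step 18 recover(2): 2={foll,t=1,log=x}
step 19 deliver 0→2: 2={foll,t=2,log=x}
step 20 deliver 1→0: 0={lead,t=2,log=x}
step 21 timeout(2): 2={cand,t=3,log=x}

0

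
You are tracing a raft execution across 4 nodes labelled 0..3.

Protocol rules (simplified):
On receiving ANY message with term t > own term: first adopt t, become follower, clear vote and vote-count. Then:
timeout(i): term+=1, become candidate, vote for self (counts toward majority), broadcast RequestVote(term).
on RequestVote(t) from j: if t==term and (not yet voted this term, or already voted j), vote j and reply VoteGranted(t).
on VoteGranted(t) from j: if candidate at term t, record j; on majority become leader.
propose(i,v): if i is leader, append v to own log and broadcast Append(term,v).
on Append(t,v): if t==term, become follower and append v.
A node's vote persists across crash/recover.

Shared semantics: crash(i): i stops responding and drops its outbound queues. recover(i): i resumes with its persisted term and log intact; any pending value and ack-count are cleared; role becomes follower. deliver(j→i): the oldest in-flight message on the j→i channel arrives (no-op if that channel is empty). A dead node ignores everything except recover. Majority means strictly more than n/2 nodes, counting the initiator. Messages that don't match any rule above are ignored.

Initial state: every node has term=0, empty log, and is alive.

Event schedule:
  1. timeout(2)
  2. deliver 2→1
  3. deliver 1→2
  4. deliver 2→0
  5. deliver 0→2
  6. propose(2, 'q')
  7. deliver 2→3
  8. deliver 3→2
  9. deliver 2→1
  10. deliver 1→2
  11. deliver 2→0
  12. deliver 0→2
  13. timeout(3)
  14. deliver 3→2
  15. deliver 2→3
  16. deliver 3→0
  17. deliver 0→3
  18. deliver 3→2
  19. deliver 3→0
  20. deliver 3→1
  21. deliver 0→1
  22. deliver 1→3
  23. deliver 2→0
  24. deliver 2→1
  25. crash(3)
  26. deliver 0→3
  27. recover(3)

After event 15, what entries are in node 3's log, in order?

1. timeout(2):  <2:cand t1 ->
2. deliver 2→1:  <1:foll t1 ->
3. deliver 1→2:  nop
4. deliver 2→0:  <0:foll t1 ->
5. deliver 0→2:  <2:lead t1 ->
6. propose(2,'q'):  <2:lead t1 q>
7. deliver 2→3:  <3:foll t1 ->
8. deliver 3→2:  nop
9. deliver 2→1:  <1:foll t1 q>
10. deliver 1→2:  nop
11. deliver 2→0:  <0:foll t1 q>
12. deliver 0→2:  nop
13. timeout(3):  <3:cand t2 ->
14. deliver 3→2:  <2:foll t2 q>
15. deliver 2→3:  nop

empty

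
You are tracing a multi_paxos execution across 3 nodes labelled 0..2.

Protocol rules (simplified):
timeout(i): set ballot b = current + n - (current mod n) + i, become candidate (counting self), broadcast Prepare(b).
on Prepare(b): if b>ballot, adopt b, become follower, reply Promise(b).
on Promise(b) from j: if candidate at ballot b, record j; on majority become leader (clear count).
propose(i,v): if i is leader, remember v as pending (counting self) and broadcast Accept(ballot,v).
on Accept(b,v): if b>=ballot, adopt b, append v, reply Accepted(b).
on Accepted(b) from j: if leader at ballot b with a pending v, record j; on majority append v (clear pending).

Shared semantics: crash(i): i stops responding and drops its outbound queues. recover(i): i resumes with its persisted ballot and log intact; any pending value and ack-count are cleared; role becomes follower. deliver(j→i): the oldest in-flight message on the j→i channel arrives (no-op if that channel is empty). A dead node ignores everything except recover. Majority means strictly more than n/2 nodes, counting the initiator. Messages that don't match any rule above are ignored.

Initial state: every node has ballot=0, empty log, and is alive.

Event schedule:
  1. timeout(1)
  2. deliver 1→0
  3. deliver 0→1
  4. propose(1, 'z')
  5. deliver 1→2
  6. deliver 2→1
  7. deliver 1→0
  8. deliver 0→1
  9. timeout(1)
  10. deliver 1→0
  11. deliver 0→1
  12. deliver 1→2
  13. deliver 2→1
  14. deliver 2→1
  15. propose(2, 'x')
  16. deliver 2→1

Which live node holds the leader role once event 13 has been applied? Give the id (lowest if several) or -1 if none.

1. timeout(1):  <1:cand b4 ->
2. deliver 1→0:  <0:foll b4 ->
3. deliver 0→1:  <1:lead b4 ->
4. propose(1,'z'):  nop
5. deliver 1→2:  <2:foll b4 ->
6. deliver 2→1:  nop
7. deliver 1→0:  <0:foll b4 z>
8. deliver 0→1:  <1:lead b4 z>
9. timeout(1):  <1:cand b7 z>
10. deliver 1→0:  <0:foll b7 z>
11. deliver 0→1:  <1:lead b7 z>
12. deliver 1→2:  <2:foll b4 z>
13. deliver 2→1:  nop

1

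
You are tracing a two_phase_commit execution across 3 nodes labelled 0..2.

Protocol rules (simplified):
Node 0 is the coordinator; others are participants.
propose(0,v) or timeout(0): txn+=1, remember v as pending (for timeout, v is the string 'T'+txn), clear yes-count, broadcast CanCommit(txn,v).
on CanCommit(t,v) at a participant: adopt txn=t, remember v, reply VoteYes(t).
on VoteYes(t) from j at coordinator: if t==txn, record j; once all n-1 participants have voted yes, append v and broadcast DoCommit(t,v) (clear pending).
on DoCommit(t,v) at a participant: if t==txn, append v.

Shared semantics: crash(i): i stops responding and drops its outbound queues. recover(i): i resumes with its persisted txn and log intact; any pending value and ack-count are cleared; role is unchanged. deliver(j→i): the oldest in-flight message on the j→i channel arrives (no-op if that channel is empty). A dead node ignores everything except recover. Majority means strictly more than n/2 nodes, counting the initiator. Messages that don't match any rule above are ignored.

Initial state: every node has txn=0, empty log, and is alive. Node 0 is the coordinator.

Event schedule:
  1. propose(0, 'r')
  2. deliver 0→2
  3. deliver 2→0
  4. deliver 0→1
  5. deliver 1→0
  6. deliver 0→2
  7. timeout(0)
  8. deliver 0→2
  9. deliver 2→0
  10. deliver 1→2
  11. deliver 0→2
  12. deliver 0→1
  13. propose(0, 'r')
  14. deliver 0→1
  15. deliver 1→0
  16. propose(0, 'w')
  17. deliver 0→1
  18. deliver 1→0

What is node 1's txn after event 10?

step 1 propose(0,'r'): 0={coor,t=1,log=-}
step 2 deliver 0→2: 2={part,t=1,log=-}
step 3 deliver 2→0: —
step 4 deliver 0→1: 1={part,t=1,log=-}
step 5 deliver 1→0: 0={coor,t=1,log=r}
step 6 deliver 0→2: 2={part,t=1,log=r}
step 7 timeout(0): 0={coor,t=2,log=r}
step 8 deliver 0→2: 2={part,t=2,log=r}
step 9 deliver 2→0: —
step 10 deliver 1→2: —

1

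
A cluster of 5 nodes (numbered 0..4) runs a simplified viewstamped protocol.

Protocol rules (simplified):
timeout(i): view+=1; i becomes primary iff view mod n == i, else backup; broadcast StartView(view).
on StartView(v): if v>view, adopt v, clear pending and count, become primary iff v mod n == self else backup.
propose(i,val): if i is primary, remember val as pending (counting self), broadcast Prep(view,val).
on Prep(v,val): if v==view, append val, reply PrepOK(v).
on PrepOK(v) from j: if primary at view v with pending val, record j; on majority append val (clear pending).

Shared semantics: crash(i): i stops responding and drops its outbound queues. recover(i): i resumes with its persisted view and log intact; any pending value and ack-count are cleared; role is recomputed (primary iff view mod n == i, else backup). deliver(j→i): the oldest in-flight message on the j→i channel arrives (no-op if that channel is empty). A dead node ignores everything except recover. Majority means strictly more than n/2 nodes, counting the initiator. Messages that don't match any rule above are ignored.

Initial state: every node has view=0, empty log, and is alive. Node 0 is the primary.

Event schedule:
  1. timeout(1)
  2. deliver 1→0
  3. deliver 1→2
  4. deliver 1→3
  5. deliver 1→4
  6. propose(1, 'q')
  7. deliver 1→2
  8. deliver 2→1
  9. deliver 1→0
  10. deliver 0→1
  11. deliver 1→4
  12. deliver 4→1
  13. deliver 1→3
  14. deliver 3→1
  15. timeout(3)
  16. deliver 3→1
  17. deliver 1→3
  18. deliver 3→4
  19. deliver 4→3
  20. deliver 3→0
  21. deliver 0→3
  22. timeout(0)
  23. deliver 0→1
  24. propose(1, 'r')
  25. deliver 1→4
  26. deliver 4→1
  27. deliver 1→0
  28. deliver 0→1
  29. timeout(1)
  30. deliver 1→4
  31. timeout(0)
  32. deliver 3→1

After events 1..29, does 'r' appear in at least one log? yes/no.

after 1 — timeout(1): n1:prim/v1/[-]
after 2 — deliver 1→0: n0:back/v1/[-]
after 3 — deliver 1→2: n2:back/v1/[-]
after 4 — deliver 1→3: n3:back/v1/[-]
after 5 — deliver 1→4: n4:back/v1/[-]
after 6 — propose(1,'q'): ·
after 7 — deliver 1→2: n2:back/v1/[q]
after 8 — deliver 2→1: ·
after 9 — deliver 1→0: n0:back/v1/[q]
after 10 — deliver 0→1: n1:prim/v1/[q]
after 11 — deliver 1→4: n4:back/v1/[q]
after 12 — deliver 4→1: ·
after 13 — deliver 1→3: n3:back/v1/[q]
after 14 — deliver 3→1: ·
after 15 — timeout(3): n3:back/v2/[q]
after 16 — deliver 3→1: n1:back/v2/[q]
after 17 — deliver 1→3: ·
after 18 — deliver 3→4: n4:back/v2/[q]
after 19 — deliver 4→3: ·
after 20 — deliver 3→0: n0:back/v2/[q]
after 21 — deliver 0→3: ·
after 22 — timeout(0): n0:back/v3/[q]
after 23 — deliver 0→1: n1:back/v3/[q]
after 24 — propose(1,'r'): ·
after 25 — deliver 1→4: ·
after 26 — deliver 4→1: ·
after 27 — deliver 1→0: ·
after 28 — deliver 0→1: ·
after 29 — timeout(1): n1:back/v4/[q]

no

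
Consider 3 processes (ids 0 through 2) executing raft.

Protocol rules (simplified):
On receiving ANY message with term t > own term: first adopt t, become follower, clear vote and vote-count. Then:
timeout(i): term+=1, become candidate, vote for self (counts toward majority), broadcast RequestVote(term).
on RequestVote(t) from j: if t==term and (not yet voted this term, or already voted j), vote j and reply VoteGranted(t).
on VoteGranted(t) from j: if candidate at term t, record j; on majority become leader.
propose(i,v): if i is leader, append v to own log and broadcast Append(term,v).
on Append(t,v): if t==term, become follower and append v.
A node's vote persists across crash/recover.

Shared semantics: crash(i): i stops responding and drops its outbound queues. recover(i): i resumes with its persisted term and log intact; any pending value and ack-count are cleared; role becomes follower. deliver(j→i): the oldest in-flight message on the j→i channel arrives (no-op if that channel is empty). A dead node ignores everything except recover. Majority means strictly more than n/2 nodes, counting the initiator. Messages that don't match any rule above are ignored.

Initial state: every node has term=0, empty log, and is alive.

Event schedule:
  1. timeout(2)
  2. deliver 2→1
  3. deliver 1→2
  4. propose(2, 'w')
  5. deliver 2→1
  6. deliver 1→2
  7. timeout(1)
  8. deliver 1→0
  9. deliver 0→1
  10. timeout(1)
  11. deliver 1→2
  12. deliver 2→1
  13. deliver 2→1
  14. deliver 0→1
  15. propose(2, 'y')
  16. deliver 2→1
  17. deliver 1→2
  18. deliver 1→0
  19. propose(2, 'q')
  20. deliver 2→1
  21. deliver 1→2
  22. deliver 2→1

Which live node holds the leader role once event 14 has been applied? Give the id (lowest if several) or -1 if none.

1. timeout(2):  <2:cand t1 ->
2. deliver 2→1:  <1:foll t1 ->
3. deliver 1→2:  <2:lead t1 ->
4. propose(2,'w'):  <2:lead t1 w>
5. deliver 2→1:  <1:foll t1 w>
6. deliver 1→2:  nop
7. timeout(1):  <1:cand t2 w>
8. deliver 1→0:  <0:foll t2 ->
9. deliver 0→1:  <1:lead t2 w>
10. timeout(1):  <1:cand t3 w>
11. deliver 1→2:  <2:foll t2 w>
12. deliver 2→1:  nop
13. deliver 2→1:  nop
14. deliver 0→1:  nop

-1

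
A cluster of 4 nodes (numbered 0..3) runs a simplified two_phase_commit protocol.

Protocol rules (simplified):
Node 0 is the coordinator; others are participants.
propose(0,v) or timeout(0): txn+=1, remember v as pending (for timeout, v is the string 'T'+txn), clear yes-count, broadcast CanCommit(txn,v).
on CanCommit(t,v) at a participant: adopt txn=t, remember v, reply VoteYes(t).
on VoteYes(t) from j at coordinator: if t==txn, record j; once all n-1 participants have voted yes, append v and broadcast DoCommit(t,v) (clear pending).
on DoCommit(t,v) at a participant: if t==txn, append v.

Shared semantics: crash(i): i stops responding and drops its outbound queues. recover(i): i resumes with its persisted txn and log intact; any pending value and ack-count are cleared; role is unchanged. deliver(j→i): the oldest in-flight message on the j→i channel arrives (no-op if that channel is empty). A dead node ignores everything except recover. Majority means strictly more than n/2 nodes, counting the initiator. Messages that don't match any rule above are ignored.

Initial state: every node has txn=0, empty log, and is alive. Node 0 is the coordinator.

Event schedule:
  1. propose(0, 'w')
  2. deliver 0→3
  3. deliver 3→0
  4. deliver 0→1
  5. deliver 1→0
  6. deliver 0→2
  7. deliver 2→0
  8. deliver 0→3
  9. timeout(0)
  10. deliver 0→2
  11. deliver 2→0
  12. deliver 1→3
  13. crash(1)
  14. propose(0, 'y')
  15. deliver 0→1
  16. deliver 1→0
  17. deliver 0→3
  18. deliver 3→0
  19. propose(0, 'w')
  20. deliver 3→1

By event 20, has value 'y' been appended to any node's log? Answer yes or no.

step 1 propose(0,'w'): 0={coor,t=1,log=-}
step 2 deliver 0→3: 3={part,t=1,log=-}
step 3 deliver 3→0: —
step 4 deliver 0→1: 1={part,t=1,log=-}
step 5 deliver 1→0: —
step 6 deliver 0→2: 2={part,t=1,log=-}
step 7 deliver 2→0: 0={coor,t=1,log=w}
step 8 deliver 0→3: 3={part,t=1,log=w}
step 9 timeout(0): 0={coor,t=2,log=w}
step 10 deliver 0→2: 2={part,t=1,log=w}
step 11 deliver 2→0: —
step 12 deliver 1→3: —
step 13 crash(1): 1={✗part,t=1,log=-}
step 14 propose(0,'y'): 0={coor,t=3,log=w}
step 15 deliver 0→1: —
step 16 deliver 1→0: —
step 17 deliver 0→3: 3={part,t=2,log=w}
step 18 deliver 3→0: —
step 19 propose(0,'w'): 0={coor,t=4,log=w}
step 20 deliver 3→1: —

no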